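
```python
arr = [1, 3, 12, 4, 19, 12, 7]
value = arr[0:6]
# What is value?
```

arr has length 7. The slice arr[0:6] selects indices [0, 1, 2, 3, 4, 5] (0->1, 1->3, 2->12, 3->4, 4->19, 5->12), giving [1, 3, 12, 4, 19, 12].

[1, 3, 12, 4, 19, 12]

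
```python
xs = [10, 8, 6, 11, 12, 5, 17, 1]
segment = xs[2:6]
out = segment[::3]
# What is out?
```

xs has length 8. The slice xs[2:6] selects indices [2, 3, 4, 5] (2->6, 3->11, 4->12, 5->5), giving [6, 11, 12, 5]. So segment = [6, 11, 12, 5]. segment has length 4. The slice segment[::3] selects indices [0, 3] (0->6, 3->5), giving [6, 5].

[6, 5]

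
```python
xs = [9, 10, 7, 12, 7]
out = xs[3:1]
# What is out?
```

xs has length 5. The slice xs[3:1] resolves to an empty index range, so the result is [].

[]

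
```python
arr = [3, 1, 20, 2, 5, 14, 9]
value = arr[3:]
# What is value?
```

arr has length 7. The slice arr[3:] selects indices [3, 4, 5, 6] (3->2, 4->5, 5->14, 6->9), giving [2, 5, 14, 9].

[2, 5, 14, 9]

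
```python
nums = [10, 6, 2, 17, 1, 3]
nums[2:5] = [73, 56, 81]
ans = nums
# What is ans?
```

nums starts as [10, 6, 2, 17, 1, 3] (length 6). The slice nums[2:5] covers indices [2, 3, 4] with values [2, 17, 1]. Replacing that slice with [73, 56, 81] (same length) produces [10, 6, 73, 56, 81, 3].

[10, 6, 73, 56, 81, 3]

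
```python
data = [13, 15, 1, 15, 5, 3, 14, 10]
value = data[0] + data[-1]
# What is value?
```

data has length 8. data[0] = 13.
data has length 8. Negative index -1 maps to positive index 8 + (-1) = 7. data[7] = 10.
Sum: 13 + 10 = 23.

23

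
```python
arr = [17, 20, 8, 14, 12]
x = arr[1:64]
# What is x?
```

arr has length 5. The slice arr[1:64] selects indices [1, 2, 3, 4] (1->20, 2->8, 3->14, 4->12), giving [20, 8, 14, 12].

[20, 8, 14, 12]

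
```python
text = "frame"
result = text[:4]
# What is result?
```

text has length 5. The slice text[:4] selects indices [0, 1, 2, 3] (0->'f', 1->'r', 2->'a', 3->'m'), giving 'fram'.

'fram'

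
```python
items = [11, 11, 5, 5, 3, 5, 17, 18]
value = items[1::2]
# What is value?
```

items has length 8. The slice items[1::2] selects indices [1, 3, 5, 7] (1->11, 3->5, 5->5, 7->18), giving [11, 5, 5, 18].

[11, 5, 5, 18]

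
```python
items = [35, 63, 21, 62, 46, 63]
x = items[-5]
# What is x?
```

items has length 6. Negative index -5 maps to positive index 6 + (-5) = 1. items[1] = 63.

63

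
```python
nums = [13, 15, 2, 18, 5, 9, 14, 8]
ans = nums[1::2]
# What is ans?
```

nums has length 8. The slice nums[1::2] selects indices [1, 3, 5, 7] (1->15, 3->18, 5->9, 7->8), giving [15, 18, 9, 8].

[15, 18, 9, 8]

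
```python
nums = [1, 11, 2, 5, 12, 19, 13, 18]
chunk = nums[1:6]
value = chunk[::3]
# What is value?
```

nums has length 8. The slice nums[1:6] selects indices [1, 2, 3, 4, 5] (1->11, 2->2, 3->5, 4->12, 5->19), giving [11, 2, 5, 12, 19]. So chunk = [11, 2, 5, 12, 19]. chunk has length 5. The slice chunk[::3] selects indices [0, 3] (0->11, 3->12), giving [11, 12].

[11, 12]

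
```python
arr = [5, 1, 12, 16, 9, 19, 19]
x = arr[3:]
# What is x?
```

arr has length 7. The slice arr[3:] selects indices [3, 4, 5, 6] (3->16, 4->9, 5->19, 6->19), giving [16, 9, 19, 19].

[16, 9, 19, 19]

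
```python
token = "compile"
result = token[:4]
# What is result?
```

token has length 7. The slice token[:4] selects indices [0, 1, 2, 3] (0->'c', 1->'o', 2->'m', 3->'p'), giving 'comp'.

'comp'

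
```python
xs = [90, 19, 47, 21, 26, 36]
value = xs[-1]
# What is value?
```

xs has length 6. Negative index -1 maps to positive index 6 + (-1) = 5. xs[5] = 36.

36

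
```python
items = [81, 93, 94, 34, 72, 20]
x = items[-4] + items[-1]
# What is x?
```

items has length 6. Negative index -4 maps to positive index 6 + (-4) = 2. items[2] = 94.
items has length 6. Negative index -1 maps to positive index 6 + (-1) = 5. items[5] = 20.
Sum: 94 + 20 = 114.

114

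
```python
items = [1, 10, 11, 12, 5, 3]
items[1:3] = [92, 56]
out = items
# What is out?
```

items starts as [1, 10, 11, 12, 5, 3] (length 6). The slice items[1:3] covers indices [1, 2] with values [10, 11]. Replacing that slice with [92, 56] (same length) produces [1, 92, 56, 12, 5, 3].

[1, 92, 56, 12, 5, 3]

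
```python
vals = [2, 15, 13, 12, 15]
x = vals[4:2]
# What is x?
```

vals has length 5. The slice vals[4:2] resolves to an empty index range, so the result is [].

[]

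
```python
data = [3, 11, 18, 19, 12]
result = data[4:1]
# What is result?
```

data has length 5. The slice data[4:1] resolves to an empty index range, so the result is [].

[]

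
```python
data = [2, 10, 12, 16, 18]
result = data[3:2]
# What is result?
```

data has length 5. The slice data[3:2] resolves to an empty index range, so the result is [].

[]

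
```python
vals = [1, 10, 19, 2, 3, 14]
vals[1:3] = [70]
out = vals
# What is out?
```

vals starts as [1, 10, 19, 2, 3, 14] (length 6). The slice vals[1:3] covers indices [1, 2] with values [10, 19]. Replacing that slice with [70] (different length) produces [1, 70, 2, 3, 14].

[1, 70, 2, 3, 14]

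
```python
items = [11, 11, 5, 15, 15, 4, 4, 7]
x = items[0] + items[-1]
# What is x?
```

items has length 8. items[0] = 11.
items has length 8. Negative index -1 maps to positive index 8 + (-1) = 7. items[7] = 7.
Sum: 11 + 7 = 18.

18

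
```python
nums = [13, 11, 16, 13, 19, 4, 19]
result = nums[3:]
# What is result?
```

nums has length 7. The slice nums[3:] selects indices [3, 4, 5, 6] (3->13, 4->19, 5->4, 6->19), giving [13, 19, 4, 19].

[13, 19, 4, 19]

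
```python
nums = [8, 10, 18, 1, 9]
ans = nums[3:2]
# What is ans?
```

nums has length 5. The slice nums[3:2] resolves to an empty index range, so the result is [].

[]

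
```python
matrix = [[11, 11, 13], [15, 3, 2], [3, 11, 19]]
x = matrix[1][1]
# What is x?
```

matrix[1] = [15, 3, 2]. Taking column 1 of that row yields 3.

3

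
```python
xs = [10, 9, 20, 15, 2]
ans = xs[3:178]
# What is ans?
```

xs has length 5. The slice xs[3:178] selects indices [3, 4] (3->15, 4->2), giving [15, 2].

[15, 2]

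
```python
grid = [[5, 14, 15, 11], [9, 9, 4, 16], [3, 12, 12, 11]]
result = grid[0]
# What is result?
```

grid has 3 rows. Row 0 is [5, 14, 15, 11].

[5, 14, 15, 11]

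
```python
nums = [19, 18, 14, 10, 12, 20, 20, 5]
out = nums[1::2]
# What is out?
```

nums has length 8. The slice nums[1::2] selects indices [1, 3, 5, 7] (1->18, 3->10, 5->20, 7->5), giving [18, 10, 20, 5].

[18, 10, 20, 5]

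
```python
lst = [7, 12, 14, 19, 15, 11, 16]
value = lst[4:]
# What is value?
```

lst has length 7. The slice lst[4:] selects indices [4, 5, 6] (4->15, 5->11, 6->16), giving [15, 11, 16].

[15, 11, 16]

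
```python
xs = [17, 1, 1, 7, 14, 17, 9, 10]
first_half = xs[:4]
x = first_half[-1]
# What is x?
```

xs has length 8. The slice xs[:4] selects indices [0, 1, 2, 3] (0->17, 1->1, 2->1, 3->7), giving [17, 1, 1, 7]. So first_half = [17, 1, 1, 7]. Then first_half[-1] = 7.

7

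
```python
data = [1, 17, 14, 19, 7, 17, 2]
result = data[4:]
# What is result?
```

data has length 7. The slice data[4:] selects indices [4, 5, 6] (4->7, 5->17, 6->2), giving [7, 17, 2].

[7, 17, 2]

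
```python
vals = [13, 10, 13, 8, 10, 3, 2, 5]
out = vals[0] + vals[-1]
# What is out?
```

vals has length 8. vals[0] = 13.
vals has length 8. Negative index -1 maps to positive index 8 + (-1) = 7. vals[7] = 5.
Sum: 13 + 5 = 18.

18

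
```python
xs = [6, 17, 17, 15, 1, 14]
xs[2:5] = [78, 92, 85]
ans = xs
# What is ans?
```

xs starts as [6, 17, 17, 15, 1, 14] (length 6). The slice xs[2:5] covers indices [2, 3, 4] with values [17, 15, 1]. Replacing that slice with [78, 92, 85] (same length) produces [6, 17, 78, 92, 85, 14].

[6, 17, 78, 92, 85, 14]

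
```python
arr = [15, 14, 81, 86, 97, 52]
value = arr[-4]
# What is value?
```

arr has length 6. Negative index -4 maps to positive index 6 + (-4) = 2. arr[2] = 81.

81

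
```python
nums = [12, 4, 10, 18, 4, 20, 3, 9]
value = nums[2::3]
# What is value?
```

nums has length 8. The slice nums[2::3] selects indices [2, 5] (2->10, 5->20), giving [10, 20].

[10, 20]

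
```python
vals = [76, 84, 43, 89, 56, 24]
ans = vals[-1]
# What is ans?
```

vals has length 6. Negative index -1 maps to positive index 6 + (-1) = 5. vals[5] = 24.

24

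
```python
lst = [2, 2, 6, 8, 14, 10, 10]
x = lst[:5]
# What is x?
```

lst has length 7. The slice lst[:5] selects indices [0, 1, 2, 3, 4] (0->2, 1->2, 2->6, 3->8, 4->14), giving [2, 2, 6, 8, 14].

[2, 2, 6, 8, 14]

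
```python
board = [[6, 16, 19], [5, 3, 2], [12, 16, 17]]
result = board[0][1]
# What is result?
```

board[0] = [6, 16, 19]. Taking column 1 of that row yields 16.

16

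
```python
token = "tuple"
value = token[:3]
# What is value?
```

token has length 5. The slice token[:3] selects indices [0, 1, 2] (0->'t', 1->'u', 2->'p'), giving 'tup'.

'tup'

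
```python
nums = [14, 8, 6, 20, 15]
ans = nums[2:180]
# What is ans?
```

nums has length 5. The slice nums[2:180] selects indices [2, 3, 4] (2->6, 3->20, 4->15), giving [6, 20, 15].

[6, 20, 15]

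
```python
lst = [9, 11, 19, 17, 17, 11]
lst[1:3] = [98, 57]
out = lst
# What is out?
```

lst starts as [9, 11, 19, 17, 17, 11] (length 6). The slice lst[1:3] covers indices [1, 2] with values [11, 19]. Replacing that slice with [98, 57] (same length) produces [9, 98, 57, 17, 17, 11].

[9, 98, 57, 17, 17, 11]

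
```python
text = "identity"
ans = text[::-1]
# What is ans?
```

text has length 8. The slice text[::-1] selects indices [7, 6, 5, 4, 3, 2, 1, 0] (7->'y', 6->'t', 5->'i', 4->'t', 3->'n', 2->'e', 1->'d', 0->'i'), giving 'ytitnedi'.

'ytitnedi'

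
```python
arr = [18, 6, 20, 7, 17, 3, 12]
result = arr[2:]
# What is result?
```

arr has length 7. The slice arr[2:] selects indices [2, 3, 4, 5, 6] (2->20, 3->7, 4->17, 5->3, 6->12), giving [20, 7, 17, 3, 12].

[20, 7, 17, 3, 12]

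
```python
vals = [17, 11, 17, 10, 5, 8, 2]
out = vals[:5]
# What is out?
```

vals has length 7. The slice vals[:5] selects indices [0, 1, 2, 3, 4] (0->17, 1->11, 2->17, 3->10, 4->5), giving [17, 11, 17, 10, 5].

[17, 11, 17, 10, 5]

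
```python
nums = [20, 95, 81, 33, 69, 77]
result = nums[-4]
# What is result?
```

nums has length 6. Negative index -4 maps to positive index 6 + (-4) = 2. nums[2] = 81.

81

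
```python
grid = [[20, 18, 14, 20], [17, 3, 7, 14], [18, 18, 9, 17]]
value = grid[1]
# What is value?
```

grid has 3 rows. Row 1 is [17, 3, 7, 14].

[17, 3, 7, 14]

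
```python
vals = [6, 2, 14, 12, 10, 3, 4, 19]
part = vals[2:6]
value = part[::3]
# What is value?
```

vals has length 8. The slice vals[2:6] selects indices [2, 3, 4, 5] (2->14, 3->12, 4->10, 5->3), giving [14, 12, 10, 3]. So part = [14, 12, 10, 3]. part has length 4. The slice part[::3] selects indices [0, 3] (0->14, 3->3), giving [14, 3].

[14, 3]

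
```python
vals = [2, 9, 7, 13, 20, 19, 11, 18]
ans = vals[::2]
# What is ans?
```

vals has length 8. The slice vals[::2] selects indices [0, 2, 4, 6] (0->2, 2->7, 4->20, 6->11), giving [2, 7, 20, 11].

[2, 7, 20, 11]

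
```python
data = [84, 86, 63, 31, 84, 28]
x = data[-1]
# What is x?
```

data has length 6. Negative index -1 maps to positive index 6 + (-1) = 5. data[5] = 28.

28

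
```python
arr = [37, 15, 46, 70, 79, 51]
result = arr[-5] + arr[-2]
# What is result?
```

arr has length 6. Negative index -5 maps to positive index 6 + (-5) = 1. arr[1] = 15.
arr has length 6. Negative index -2 maps to positive index 6 + (-2) = 4. arr[4] = 79.
Sum: 15 + 79 = 94.

94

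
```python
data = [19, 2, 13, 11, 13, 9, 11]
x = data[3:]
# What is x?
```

data has length 7. The slice data[3:] selects indices [3, 4, 5, 6] (3->11, 4->13, 5->9, 6->11), giving [11, 13, 9, 11].

[11, 13, 9, 11]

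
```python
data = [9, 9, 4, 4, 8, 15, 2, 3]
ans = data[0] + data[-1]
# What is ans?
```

data has length 8. data[0] = 9.
data has length 8. Negative index -1 maps to positive index 8 + (-1) = 7. data[7] = 3.
Sum: 9 + 3 = 12.

12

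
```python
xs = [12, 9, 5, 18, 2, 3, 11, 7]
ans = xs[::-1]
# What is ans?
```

xs has length 8. The slice xs[::-1] selects indices [7, 6, 5, 4, 3, 2, 1, 0] (7->7, 6->11, 5->3, 4->2, 3->18, 2->5, 1->9, 0->12), giving [7, 11, 3, 2, 18, 5, 9, 12].

[7, 11, 3, 2, 18, 5, 9, 12]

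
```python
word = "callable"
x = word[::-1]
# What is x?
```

word has length 8. The slice word[::-1] selects indices [7, 6, 5, 4, 3, 2, 1, 0] (7->'e', 6->'l', 5->'b', 4->'a', 3->'l', 2->'l', 1->'a', 0->'c'), giving 'elballac'.

'elballac'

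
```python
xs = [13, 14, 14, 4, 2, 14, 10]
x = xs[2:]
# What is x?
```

xs has length 7. The slice xs[2:] selects indices [2, 3, 4, 5, 6] (2->14, 3->4, 4->2, 5->14, 6->10), giving [14, 4, 2, 14, 10].

[14, 4, 2, 14, 10]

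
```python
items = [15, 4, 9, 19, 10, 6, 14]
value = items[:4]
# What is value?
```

items has length 7. The slice items[:4] selects indices [0, 1, 2, 3] (0->15, 1->4, 2->9, 3->19), giving [15, 4, 9, 19].

[15, 4, 9, 19]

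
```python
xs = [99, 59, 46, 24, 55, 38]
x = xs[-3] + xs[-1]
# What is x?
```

xs has length 6. Negative index -3 maps to positive index 6 + (-3) = 3. xs[3] = 24.
xs has length 6. Negative index -1 maps to positive index 6 + (-1) = 5. xs[5] = 38.
Sum: 24 + 38 = 62.

62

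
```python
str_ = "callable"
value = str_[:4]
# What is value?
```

str_ has length 8. The slice str_[:4] selects indices [0, 1, 2, 3] (0->'c', 1->'a', 2->'l', 3->'l'), giving 'call'.

'call'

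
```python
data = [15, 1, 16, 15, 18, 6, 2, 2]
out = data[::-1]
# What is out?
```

data has length 8. The slice data[::-1] selects indices [7, 6, 5, 4, 3, 2, 1, 0] (7->2, 6->2, 5->6, 4->18, 3->15, 2->16, 1->1, 0->15), giving [2, 2, 6, 18, 15, 16, 1, 15].

[2, 2, 6, 18, 15, 16, 1, 15]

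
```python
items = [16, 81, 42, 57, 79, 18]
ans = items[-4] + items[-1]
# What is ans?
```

items has length 6. Negative index -4 maps to positive index 6 + (-4) = 2. items[2] = 42.
items has length 6. Negative index -1 maps to positive index 6 + (-1) = 5. items[5] = 18.
Sum: 42 + 18 = 60.

60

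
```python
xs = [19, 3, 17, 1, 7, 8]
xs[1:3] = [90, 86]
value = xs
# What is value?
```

xs starts as [19, 3, 17, 1, 7, 8] (length 6). The slice xs[1:3] covers indices [1, 2] with values [3, 17]. Replacing that slice with [90, 86] (same length) produces [19, 90, 86, 1, 7, 8].

[19, 90, 86, 1, 7, 8]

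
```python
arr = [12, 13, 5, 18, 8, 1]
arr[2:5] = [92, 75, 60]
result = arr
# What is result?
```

arr starts as [12, 13, 5, 18, 8, 1] (length 6). The slice arr[2:5] covers indices [2, 3, 4] with values [5, 18, 8]. Replacing that slice with [92, 75, 60] (same length) produces [12, 13, 92, 75, 60, 1].

[12, 13, 92, 75, 60, 1]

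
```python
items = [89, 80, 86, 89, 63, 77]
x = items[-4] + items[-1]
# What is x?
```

items has length 6. Negative index -4 maps to positive index 6 + (-4) = 2. items[2] = 86.
items has length 6. Negative index -1 maps to positive index 6 + (-1) = 5. items[5] = 77.
Sum: 86 + 77 = 163.

163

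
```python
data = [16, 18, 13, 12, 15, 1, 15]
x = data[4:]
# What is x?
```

data has length 7. The slice data[4:] selects indices [4, 5, 6] (4->15, 5->1, 6->15), giving [15, 1, 15].

[15, 1, 15]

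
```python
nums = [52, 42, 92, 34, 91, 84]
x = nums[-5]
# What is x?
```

nums has length 6. Negative index -5 maps to positive index 6 + (-5) = 1. nums[1] = 42.

42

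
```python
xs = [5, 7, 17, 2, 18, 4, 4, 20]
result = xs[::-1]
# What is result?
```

xs has length 8. The slice xs[::-1] selects indices [7, 6, 5, 4, 3, 2, 1, 0] (7->20, 6->4, 5->4, 4->18, 3->2, 2->17, 1->7, 0->5), giving [20, 4, 4, 18, 2, 17, 7, 5].

[20, 4, 4, 18, 2, 17, 7, 5]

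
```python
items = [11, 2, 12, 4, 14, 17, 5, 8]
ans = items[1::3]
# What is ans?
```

items has length 8. The slice items[1::3] selects indices [1, 4, 7] (1->2, 4->14, 7->8), giving [2, 14, 8].

[2, 14, 8]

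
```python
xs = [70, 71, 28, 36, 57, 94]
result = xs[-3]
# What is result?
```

xs has length 6. Negative index -3 maps to positive index 6 + (-3) = 3. xs[3] = 36.

36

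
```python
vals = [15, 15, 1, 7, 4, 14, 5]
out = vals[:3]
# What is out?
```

vals has length 7. The slice vals[:3] selects indices [0, 1, 2] (0->15, 1->15, 2->1), giving [15, 15, 1].

[15, 15, 1]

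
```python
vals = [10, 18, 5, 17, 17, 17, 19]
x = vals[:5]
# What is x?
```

vals has length 7. The slice vals[:5] selects indices [0, 1, 2, 3, 4] (0->10, 1->18, 2->5, 3->17, 4->17), giving [10, 18, 5, 17, 17].

[10, 18, 5, 17, 17]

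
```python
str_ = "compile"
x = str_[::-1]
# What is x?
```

str_ has length 7. The slice str_[::-1] selects indices [6, 5, 4, 3, 2, 1, 0] (6->'e', 5->'l', 4->'i', 3->'p', 2->'m', 1->'o', 0->'c'), giving 'elipmoc'.

'elipmoc'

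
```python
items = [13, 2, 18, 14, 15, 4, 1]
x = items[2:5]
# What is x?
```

items has length 7. The slice items[2:5] selects indices [2, 3, 4] (2->18, 3->14, 4->15), giving [18, 14, 15].

[18, 14, 15]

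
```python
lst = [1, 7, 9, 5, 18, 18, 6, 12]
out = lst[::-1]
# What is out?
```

lst has length 8. The slice lst[::-1] selects indices [7, 6, 5, 4, 3, 2, 1, 0] (7->12, 6->6, 5->18, 4->18, 3->5, 2->9, 1->7, 0->1), giving [12, 6, 18, 18, 5, 9, 7, 1].

[12, 6, 18, 18, 5, 9, 7, 1]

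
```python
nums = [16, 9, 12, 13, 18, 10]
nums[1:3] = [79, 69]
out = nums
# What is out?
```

nums starts as [16, 9, 12, 13, 18, 10] (length 6). The slice nums[1:3] covers indices [1, 2] with values [9, 12]. Replacing that slice with [79, 69] (same length) produces [16, 79, 69, 13, 18, 10].

[16, 79, 69, 13, 18, 10]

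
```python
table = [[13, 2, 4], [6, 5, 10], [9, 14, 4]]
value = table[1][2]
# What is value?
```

table[1] = [6, 5, 10]. Taking column 2 of that row yields 10.

10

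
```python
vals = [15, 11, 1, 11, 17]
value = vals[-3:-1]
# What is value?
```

vals has length 5. The slice vals[-3:-1] selects indices [2, 3] (2->1, 3->11), giving [1, 11].

[1, 11]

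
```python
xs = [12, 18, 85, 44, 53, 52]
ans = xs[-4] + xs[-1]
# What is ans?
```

xs has length 6. Negative index -4 maps to positive index 6 + (-4) = 2. xs[2] = 85.
xs has length 6. Negative index -1 maps to positive index 6 + (-1) = 5. xs[5] = 52.
Sum: 85 + 52 = 137.

137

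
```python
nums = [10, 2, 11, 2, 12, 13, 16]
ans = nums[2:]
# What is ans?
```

nums has length 7. The slice nums[2:] selects indices [2, 3, 4, 5, 6] (2->11, 3->2, 4->12, 5->13, 6->16), giving [11, 2, 12, 13, 16].

[11, 2, 12, 13, 16]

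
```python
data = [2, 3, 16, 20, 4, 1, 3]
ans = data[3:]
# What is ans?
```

data has length 7. The slice data[3:] selects indices [3, 4, 5, 6] (3->20, 4->4, 5->1, 6->3), giving [20, 4, 1, 3].

[20, 4, 1, 3]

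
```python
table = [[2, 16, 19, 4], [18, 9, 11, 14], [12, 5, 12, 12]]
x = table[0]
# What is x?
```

table has 3 rows. Row 0 is [2, 16, 19, 4].

[2, 16, 19, 4]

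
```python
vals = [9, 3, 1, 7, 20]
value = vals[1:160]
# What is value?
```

vals has length 5. The slice vals[1:160] selects indices [1, 2, 3, 4] (1->3, 2->1, 3->7, 4->20), giving [3, 1, 7, 20].

[3, 1, 7, 20]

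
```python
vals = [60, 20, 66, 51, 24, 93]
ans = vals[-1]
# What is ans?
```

vals has length 6. Negative index -1 maps to positive index 6 + (-1) = 5. vals[5] = 93.

93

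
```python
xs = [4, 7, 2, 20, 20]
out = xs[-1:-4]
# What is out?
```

xs has length 5. The slice xs[-1:-4] resolves to an empty index range, so the result is [].

[]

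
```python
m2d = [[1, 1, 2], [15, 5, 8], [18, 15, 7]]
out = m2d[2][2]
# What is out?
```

m2d[2] = [18, 15, 7]. Taking column 2 of that row yields 7.

7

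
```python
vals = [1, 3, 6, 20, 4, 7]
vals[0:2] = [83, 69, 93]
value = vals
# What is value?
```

vals starts as [1, 3, 6, 20, 4, 7] (length 6). The slice vals[0:2] covers indices [0, 1] with values [1, 3]. Replacing that slice with [83, 69, 93] (different length) produces [83, 69, 93, 6, 20, 4, 7].

[83, 69, 93, 6, 20, 4, 7]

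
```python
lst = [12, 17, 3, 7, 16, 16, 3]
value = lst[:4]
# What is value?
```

lst has length 7. The slice lst[:4] selects indices [0, 1, 2, 3] (0->12, 1->17, 2->3, 3->7), giving [12, 17, 3, 7].

[12, 17, 3, 7]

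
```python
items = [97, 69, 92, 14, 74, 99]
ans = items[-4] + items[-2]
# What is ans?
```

items has length 6. Negative index -4 maps to positive index 6 + (-4) = 2. items[2] = 92.
items has length 6. Negative index -2 maps to positive index 6 + (-2) = 4. items[4] = 74.
Sum: 92 + 74 = 166.

166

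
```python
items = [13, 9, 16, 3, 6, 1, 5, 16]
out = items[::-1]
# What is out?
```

items has length 8. The slice items[::-1] selects indices [7, 6, 5, 4, 3, 2, 1, 0] (7->16, 6->5, 5->1, 4->6, 3->3, 2->16, 1->9, 0->13), giving [16, 5, 1, 6, 3, 16, 9, 13].

[16, 5, 1, 6, 3, 16, 9, 13]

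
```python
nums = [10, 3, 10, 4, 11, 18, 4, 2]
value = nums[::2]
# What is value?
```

nums has length 8. The slice nums[::2] selects indices [0, 2, 4, 6] (0->10, 2->10, 4->11, 6->4), giving [10, 10, 11, 4].

[10, 10, 11, 4]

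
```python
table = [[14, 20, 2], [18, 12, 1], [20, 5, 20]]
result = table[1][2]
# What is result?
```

table[1] = [18, 12, 1]. Taking column 2 of that row yields 1.

1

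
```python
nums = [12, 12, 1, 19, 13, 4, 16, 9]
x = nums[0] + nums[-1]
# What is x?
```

nums has length 8. nums[0] = 12.
nums has length 8. Negative index -1 maps to positive index 8 + (-1) = 7. nums[7] = 9.
Sum: 12 + 9 = 21.

21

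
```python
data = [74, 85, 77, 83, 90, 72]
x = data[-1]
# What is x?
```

data has length 6. Negative index -1 maps to positive index 6 + (-1) = 5. data[5] = 72.

72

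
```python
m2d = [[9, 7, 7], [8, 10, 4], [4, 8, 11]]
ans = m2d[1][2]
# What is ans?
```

m2d[1] = [8, 10, 4]. Taking column 2 of that row yields 4.

4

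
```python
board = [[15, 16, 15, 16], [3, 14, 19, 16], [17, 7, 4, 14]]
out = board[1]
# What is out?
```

board has 3 rows. Row 1 is [3, 14, 19, 16].

[3, 14, 19, 16]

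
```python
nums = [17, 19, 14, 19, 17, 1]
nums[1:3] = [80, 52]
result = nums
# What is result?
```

nums starts as [17, 19, 14, 19, 17, 1] (length 6). The slice nums[1:3] covers indices [1, 2] with values [19, 14]. Replacing that slice with [80, 52] (same length) produces [17, 80, 52, 19, 17, 1].

[17, 80, 52, 19, 17, 1]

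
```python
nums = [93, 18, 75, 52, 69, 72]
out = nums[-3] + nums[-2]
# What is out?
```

nums has length 6. Negative index -3 maps to positive index 6 + (-3) = 3. nums[3] = 52.
nums has length 6. Negative index -2 maps to positive index 6 + (-2) = 4. nums[4] = 69.
Sum: 52 + 69 = 121.

121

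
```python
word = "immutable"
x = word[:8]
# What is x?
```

word has length 9. The slice word[:8] selects indices [0, 1, 2, 3, 4, 5, 6, 7] (0->'i', 1->'m', 2->'m', 3->'u', 4->'t', 5->'a', 6->'b', 7->'l'), giving 'immutabl'.

'immutabl'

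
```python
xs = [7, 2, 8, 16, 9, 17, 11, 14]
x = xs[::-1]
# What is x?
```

xs has length 8. The slice xs[::-1] selects indices [7, 6, 5, 4, 3, 2, 1, 0] (7->14, 6->11, 5->17, 4->9, 3->16, 2->8, 1->2, 0->7), giving [14, 11, 17, 9, 16, 8, 2, 7].

[14, 11, 17, 9, 16, 8, 2, 7]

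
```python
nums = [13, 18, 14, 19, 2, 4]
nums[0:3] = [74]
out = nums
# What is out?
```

nums starts as [13, 18, 14, 19, 2, 4] (length 6). The slice nums[0:3] covers indices [0, 1, 2] with values [13, 18, 14]. Replacing that slice with [74] (different length) produces [74, 19, 2, 4].

[74, 19, 2, 4]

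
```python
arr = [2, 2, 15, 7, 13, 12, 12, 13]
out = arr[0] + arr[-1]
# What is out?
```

arr has length 8. arr[0] = 2.
arr has length 8. Negative index -1 maps to positive index 8 + (-1) = 7. arr[7] = 13.
Sum: 2 + 13 = 15.

15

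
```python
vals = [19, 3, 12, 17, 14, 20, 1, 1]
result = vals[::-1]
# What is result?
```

vals has length 8. The slice vals[::-1] selects indices [7, 6, 5, 4, 3, 2, 1, 0] (7->1, 6->1, 5->20, 4->14, 3->17, 2->12, 1->3, 0->19), giving [1, 1, 20, 14, 17, 12, 3, 19].

[1, 1, 20, 14, 17, 12, 3, 19]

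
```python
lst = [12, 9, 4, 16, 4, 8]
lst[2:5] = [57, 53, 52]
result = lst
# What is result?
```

lst starts as [12, 9, 4, 16, 4, 8] (length 6). The slice lst[2:5] covers indices [2, 3, 4] with values [4, 16, 4]. Replacing that slice with [57, 53, 52] (same length) produces [12, 9, 57, 53, 52, 8].

[12, 9, 57, 53, 52, 8]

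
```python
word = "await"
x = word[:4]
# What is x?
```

word has length 5. The slice word[:4] selects indices [0, 1, 2, 3] (0->'a', 1->'w', 2->'a', 3->'i'), giving 'awai'.

'awai'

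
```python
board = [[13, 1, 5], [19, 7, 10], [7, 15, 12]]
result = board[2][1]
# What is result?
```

board[2] = [7, 15, 12]. Taking column 1 of that row yields 15.

15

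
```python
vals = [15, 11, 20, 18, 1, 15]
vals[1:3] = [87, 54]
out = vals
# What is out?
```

vals starts as [15, 11, 20, 18, 1, 15] (length 6). The slice vals[1:3] covers indices [1, 2] with values [11, 20]. Replacing that slice with [87, 54] (same length) produces [15, 87, 54, 18, 1, 15].

[15, 87, 54, 18, 1, 15]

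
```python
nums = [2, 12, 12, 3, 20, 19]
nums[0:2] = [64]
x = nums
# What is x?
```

nums starts as [2, 12, 12, 3, 20, 19] (length 6). The slice nums[0:2] covers indices [0, 1] with values [2, 12]. Replacing that slice with [64] (different length) produces [64, 12, 3, 20, 19].

[64, 12, 3, 20, 19]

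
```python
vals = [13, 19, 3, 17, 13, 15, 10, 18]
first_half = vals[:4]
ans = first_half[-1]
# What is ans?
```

vals has length 8. The slice vals[:4] selects indices [0, 1, 2, 3] (0->13, 1->19, 2->3, 3->17), giving [13, 19, 3, 17]. So first_half = [13, 19, 3, 17]. Then first_half[-1] = 17.

17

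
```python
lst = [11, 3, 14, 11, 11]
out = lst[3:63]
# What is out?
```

lst has length 5. The slice lst[3:63] selects indices [3, 4] (3->11, 4->11), giving [11, 11].

[11, 11]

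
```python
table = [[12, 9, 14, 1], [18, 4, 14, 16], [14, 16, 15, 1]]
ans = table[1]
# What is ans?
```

table has 3 rows. Row 1 is [18, 4, 14, 16].

[18, 4, 14, 16]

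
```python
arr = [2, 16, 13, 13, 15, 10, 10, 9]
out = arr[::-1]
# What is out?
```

arr has length 8. The slice arr[::-1] selects indices [7, 6, 5, 4, 3, 2, 1, 0] (7->9, 6->10, 5->10, 4->15, 3->13, 2->13, 1->16, 0->2), giving [9, 10, 10, 15, 13, 13, 16, 2].

[9, 10, 10, 15, 13, 13, 16, 2]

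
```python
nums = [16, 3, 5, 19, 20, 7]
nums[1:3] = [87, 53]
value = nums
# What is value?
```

nums starts as [16, 3, 5, 19, 20, 7] (length 6). The slice nums[1:3] covers indices [1, 2] with values [3, 5]. Replacing that slice with [87, 53] (same length) produces [16, 87, 53, 19, 20, 7].

[16, 87, 53, 19, 20, 7]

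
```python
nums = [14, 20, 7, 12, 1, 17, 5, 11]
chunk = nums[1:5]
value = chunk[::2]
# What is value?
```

nums has length 8. The slice nums[1:5] selects indices [1, 2, 3, 4] (1->20, 2->7, 3->12, 4->1), giving [20, 7, 12, 1]. So chunk = [20, 7, 12, 1]. chunk has length 4. The slice chunk[::2] selects indices [0, 2] (0->20, 2->12), giving [20, 12].

[20, 12]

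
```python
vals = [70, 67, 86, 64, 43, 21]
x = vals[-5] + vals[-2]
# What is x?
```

vals has length 6. Negative index -5 maps to positive index 6 + (-5) = 1. vals[1] = 67.
vals has length 6. Negative index -2 maps to positive index 6 + (-2) = 4. vals[4] = 43.
Sum: 67 + 43 = 110.

110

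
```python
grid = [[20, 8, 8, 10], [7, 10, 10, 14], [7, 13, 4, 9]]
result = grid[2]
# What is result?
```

grid has 3 rows. Row 2 is [7, 13, 4, 9].

[7, 13, 4, 9]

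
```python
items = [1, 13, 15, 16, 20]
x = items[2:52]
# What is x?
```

items has length 5. The slice items[2:52] selects indices [2, 3, 4] (2->15, 3->16, 4->20), giving [15, 16, 20].

[15, 16, 20]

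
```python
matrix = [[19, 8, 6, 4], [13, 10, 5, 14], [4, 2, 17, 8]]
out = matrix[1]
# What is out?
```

matrix has 3 rows. Row 1 is [13, 10, 5, 14].

[13, 10, 5, 14]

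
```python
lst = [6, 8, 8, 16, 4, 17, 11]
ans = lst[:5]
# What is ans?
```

lst has length 7. The slice lst[:5] selects indices [0, 1, 2, 3, 4] (0->6, 1->8, 2->8, 3->16, 4->4), giving [6, 8, 8, 16, 4].

[6, 8, 8, 16, 4]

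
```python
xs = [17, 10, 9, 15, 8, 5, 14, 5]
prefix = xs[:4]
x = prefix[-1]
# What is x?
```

xs has length 8. The slice xs[:4] selects indices [0, 1, 2, 3] (0->17, 1->10, 2->9, 3->15), giving [17, 10, 9, 15]. So prefix = [17, 10, 9, 15]. Then prefix[-1] = 15.

15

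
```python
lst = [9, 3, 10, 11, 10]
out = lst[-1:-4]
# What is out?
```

lst has length 5. The slice lst[-1:-4] resolves to an empty index range, so the result is [].

[]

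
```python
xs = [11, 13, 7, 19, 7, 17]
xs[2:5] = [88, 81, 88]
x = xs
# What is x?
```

xs starts as [11, 13, 7, 19, 7, 17] (length 6). The slice xs[2:5] covers indices [2, 3, 4] with values [7, 19, 7]. Replacing that slice with [88, 81, 88] (same length) produces [11, 13, 88, 81, 88, 17].

[11, 13, 88, 81, 88, 17]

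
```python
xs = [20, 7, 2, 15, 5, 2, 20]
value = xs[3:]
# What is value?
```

xs has length 7. The slice xs[3:] selects indices [3, 4, 5, 6] (3->15, 4->5, 5->2, 6->20), giving [15, 5, 2, 20].

[15, 5, 2, 20]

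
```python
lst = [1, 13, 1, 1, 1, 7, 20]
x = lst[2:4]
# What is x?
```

lst has length 7. The slice lst[2:4] selects indices [2, 3] (2->1, 3->1), giving [1, 1].

[1, 1]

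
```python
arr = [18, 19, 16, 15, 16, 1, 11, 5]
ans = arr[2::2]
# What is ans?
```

arr has length 8. The slice arr[2::2] selects indices [2, 4, 6] (2->16, 4->16, 6->11), giving [16, 16, 11].

[16, 16, 11]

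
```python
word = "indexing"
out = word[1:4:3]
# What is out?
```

word has length 8. The slice word[1:4:3] selects indices [1] (1->'n'), giving 'n'.

'n'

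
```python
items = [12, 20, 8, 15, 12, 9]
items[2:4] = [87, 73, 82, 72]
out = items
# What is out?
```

items starts as [12, 20, 8, 15, 12, 9] (length 6). The slice items[2:4] covers indices [2, 3] with values [8, 15]. Replacing that slice with [87, 73, 82, 72] (different length) produces [12, 20, 87, 73, 82, 72, 12, 9].

[12, 20, 87, 73, 82, 72, 12, 9]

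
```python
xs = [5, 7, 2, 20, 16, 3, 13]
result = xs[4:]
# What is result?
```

xs has length 7. The slice xs[4:] selects indices [4, 5, 6] (4->16, 5->3, 6->13), giving [16, 3, 13].

[16, 3, 13]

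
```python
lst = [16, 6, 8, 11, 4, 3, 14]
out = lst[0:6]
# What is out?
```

lst has length 7. The slice lst[0:6] selects indices [0, 1, 2, 3, 4, 5] (0->16, 1->6, 2->8, 3->11, 4->4, 5->3), giving [16, 6, 8, 11, 4, 3].

[16, 6, 8, 11, 4, 3]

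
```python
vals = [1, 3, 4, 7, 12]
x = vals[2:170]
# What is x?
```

vals has length 5. The slice vals[2:170] selects indices [2, 3, 4] (2->4, 3->7, 4->12), giving [4, 7, 12].

[4, 7, 12]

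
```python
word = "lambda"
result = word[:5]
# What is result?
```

word has length 6. The slice word[:5] selects indices [0, 1, 2, 3, 4] (0->'l', 1->'a', 2->'m', 3->'b', 4->'d'), giving 'lambd'.

'lambd'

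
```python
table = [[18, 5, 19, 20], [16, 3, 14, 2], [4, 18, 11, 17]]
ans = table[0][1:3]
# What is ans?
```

table[0] = [18, 5, 19, 20]. table[0] has length 4. The slice table[0][1:3] selects indices [1, 2] (1->5, 2->19), giving [5, 19].

[5, 19]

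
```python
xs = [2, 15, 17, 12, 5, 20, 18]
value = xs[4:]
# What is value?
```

xs has length 7. The slice xs[4:] selects indices [4, 5, 6] (4->5, 5->20, 6->18), giving [5, 20, 18].

[5, 20, 18]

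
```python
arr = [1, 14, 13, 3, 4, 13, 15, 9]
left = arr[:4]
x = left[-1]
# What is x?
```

arr has length 8. The slice arr[:4] selects indices [0, 1, 2, 3] (0->1, 1->14, 2->13, 3->3), giving [1, 14, 13, 3]. So left = [1, 14, 13, 3]. Then left[-1] = 3.

3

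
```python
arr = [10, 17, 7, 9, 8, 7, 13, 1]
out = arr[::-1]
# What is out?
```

arr has length 8. The slice arr[::-1] selects indices [7, 6, 5, 4, 3, 2, 1, 0] (7->1, 6->13, 5->7, 4->8, 3->9, 2->7, 1->17, 0->10), giving [1, 13, 7, 8, 9, 7, 17, 10].

[1, 13, 7, 8, 9, 7, 17, 10]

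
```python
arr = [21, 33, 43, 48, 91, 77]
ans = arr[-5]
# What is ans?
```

arr has length 6. Negative index -5 maps to positive index 6 + (-5) = 1. arr[1] = 33.

33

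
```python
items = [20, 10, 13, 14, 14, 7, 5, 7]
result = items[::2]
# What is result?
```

items has length 8. The slice items[::2] selects indices [0, 2, 4, 6] (0->20, 2->13, 4->14, 6->5), giving [20, 13, 14, 5].

[20, 13, 14, 5]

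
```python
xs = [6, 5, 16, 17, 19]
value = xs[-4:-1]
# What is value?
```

xs has length 5. The slice xs[-4:-1] selects indices [1, 2, 3] (1->5, 2->16, 3->17), giving [5, 16, 17].

[5, 16, 17]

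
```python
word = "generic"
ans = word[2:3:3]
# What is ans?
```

word has length 7. The slice word[2:3:3] selects indices [2] (2->'n'), giving 'n'.

'n'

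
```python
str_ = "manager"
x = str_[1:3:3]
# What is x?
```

str_ has length 7. The slice str_[1:3:3] selects indices [1] (1->'a'), giving 'a'.

'a'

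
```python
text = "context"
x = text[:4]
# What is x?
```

text has length 7. The slice text[:4] selects indices [0, 1, 2, 3] (0->'c', 1->'o', 2->'n', 3->'t'), giving 'cont'.

'cont'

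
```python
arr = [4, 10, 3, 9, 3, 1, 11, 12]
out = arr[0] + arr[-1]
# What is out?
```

arr has length 8. arr[0] = 4.
arr has length 8. Negative index -1 maps to positive index 8 + (-1) = 7. arr[7] = 12.
Sum: 4 + 12 = 16.

16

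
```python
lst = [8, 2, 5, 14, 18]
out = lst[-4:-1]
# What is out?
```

lst has length 5. The slice lst[-4:-1] selects indices [1, 2, 3] (1->2, 2->5, 3->14), giving [2, 5, 14].

[2, 5, 14]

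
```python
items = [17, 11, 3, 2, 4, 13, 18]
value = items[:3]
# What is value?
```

items has length 7. The slice items[:3] selects indices [0, 1, 2] (0->17, 1->11, 2->3), giving [17, 11, 3].

[17, 11, 3]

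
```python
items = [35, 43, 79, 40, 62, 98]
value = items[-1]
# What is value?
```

items has length 6. Negative index -1 maps to positive index 6 + (-1) = 5. items[5] = 98.

98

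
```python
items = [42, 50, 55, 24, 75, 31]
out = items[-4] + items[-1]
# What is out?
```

items has length 6. Negative index -4 maps to positive index 6 + (-4) = 2. items[2] = 55.
items has length 6. Negative index -1 maps to positive index 6 + (-1) = 5. items[5] = 31.
Sum: 55 + 31 = 86.

86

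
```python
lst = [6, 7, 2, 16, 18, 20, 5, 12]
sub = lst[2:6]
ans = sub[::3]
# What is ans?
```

lst has length 8. The slice lst[2:6] selects indices [2, 3, 4, 5] (2->2, 3->16, 4->18, 5->20), giving [2, 16, 18, 20]. So sub = [2, 16, 18, 20]. sub has length 4. The slice sub[::3] selects indices [0, 3] (0->2, 3->20), giving [2, 20].

[2, 20]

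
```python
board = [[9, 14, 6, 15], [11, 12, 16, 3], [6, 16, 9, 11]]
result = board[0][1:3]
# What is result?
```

board[0] = [9, 14, 6, 15]. board[0] has length 4. The slice board[0][1:3] selects indices [1, 2] (1->14, 2->6), giving [14, 6].

[14, 6]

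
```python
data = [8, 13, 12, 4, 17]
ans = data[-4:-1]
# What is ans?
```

data has length 5. The slice data[-4:-1] selects indices [1, 2, 3] (1->13, 2->12, 3->4), giving [13, 12, 4].

[13, 12, 4]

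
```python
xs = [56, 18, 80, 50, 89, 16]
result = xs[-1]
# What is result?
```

xs has length 6. Negative index -1 maps to positive index 6 + (-1) = 5. xs[5] = 16.

16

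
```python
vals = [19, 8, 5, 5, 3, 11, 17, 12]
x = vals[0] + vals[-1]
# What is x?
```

vals has length 8. vals[0] = 19.
vals has length 8. Negative index -1 maps to positive index 8 + (-1) = 7. vals[7] = 12.
Sum: 19 + 12 = 31.

31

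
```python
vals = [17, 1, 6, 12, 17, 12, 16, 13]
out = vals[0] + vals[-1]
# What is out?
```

vals has length 8. vals[0] = 17.
vals has length 8. Negative index -1 maps to positive index 8 + (-1) = 7. vals[7] = 13.
Sum: 17 + 13 = 30.

30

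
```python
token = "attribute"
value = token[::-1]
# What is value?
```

token has length 9. The slice token[::-1] selects indices [8, 7, 6, 5, 4, 3, 2, 1, 0] (8->'e', 7->'t', 6->'u', 5->'b', 4->'i', 3->'r', 2->'t', 1->'t', 0->'a'), giving 'etubirtta'.

'etubirtta'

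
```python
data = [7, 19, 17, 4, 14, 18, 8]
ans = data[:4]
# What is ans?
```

data has length 7. The slice data[:4] selects indices [0, 1, 2, 3] (0->7, 1->19, 2->17, 3->4), giving [7, 19, 17, 4].

[7, 19, 17, 4]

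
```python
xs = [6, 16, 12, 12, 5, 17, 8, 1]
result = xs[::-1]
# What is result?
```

xs has length 8. The slice xs[::-1] selects indices [7, 6, 5, 4, 3, 2, 1, 0] (7->1, 6->8, 5->17, 4->5, 3->12, 2->12, 1->16, 0->6), giving [1, 8, 17, 5, 12, 12, 16, 6].

[1, 8, 17, 5, 12, 12, 16, 6]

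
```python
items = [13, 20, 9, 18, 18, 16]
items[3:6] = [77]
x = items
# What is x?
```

items starts as [13, 20, 9, 18, 18, 16] (length 6). The slice items[3:6] covers indices [3, 4, 5] with values [18, 18, 16]. Replacing that slice with [77] (different length) produces [13, 20, 9, 77].

[13, 20, 9, 77]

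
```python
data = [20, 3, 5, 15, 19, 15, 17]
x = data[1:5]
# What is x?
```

data has length 7. The slice data[1:5] selects indices [1, 2, 3, 4] (1->3, 2->5, 3->15, 4->19), giving [3, 5, 15, 19].

[3, 5, 15, 19]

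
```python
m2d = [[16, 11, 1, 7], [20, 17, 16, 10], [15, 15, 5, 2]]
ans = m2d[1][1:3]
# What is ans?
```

m2d[1] = [20, 17, 16, 10]. m2d[1] has length 4. The slice m2d[1][1:3] selects indices [1, 2] (1->17, 2->16), giving [17, 16].

[17, 16]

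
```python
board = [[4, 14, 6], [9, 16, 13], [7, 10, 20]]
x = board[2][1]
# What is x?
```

board[2] = [7, 10, 20]. Taking column 1 of that row yields 10.

10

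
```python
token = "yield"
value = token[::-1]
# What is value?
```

token has length 5. The slice token[::-1] selects indices [4, 3, 2, 1, 0] (4->'d', 3->'l', 2->'e', 1->'i', 0->'y'), giving 'dleiy'.

'dleiy'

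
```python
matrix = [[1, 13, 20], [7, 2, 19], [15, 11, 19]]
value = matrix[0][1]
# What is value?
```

matrix[0] = [1, 13, 20]. Taking column 1 of that row yields 13.

13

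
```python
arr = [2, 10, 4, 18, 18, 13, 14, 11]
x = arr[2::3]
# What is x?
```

arr has length 8. The slice arr[2::3] selects indices [2, 5] (2->4, 5->13), giving [4, 13].

[4, 13]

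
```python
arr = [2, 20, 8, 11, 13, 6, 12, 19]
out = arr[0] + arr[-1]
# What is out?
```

arr has length 8. arr[0] = 2.
arr has length 8. Negative index -1 maps to positive index 8 + (-1) = 7. arr[7] = 19.
Sum: 2 + 19 = 21.

21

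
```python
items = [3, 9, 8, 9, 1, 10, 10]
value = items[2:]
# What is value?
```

items has length 7. The slice items[2:] selects indices [2, 3, 4, 5, 6] (2->8, 3->9, 4->1, 5->10, 6->10), giving [8, 9, 1, 10, 10].

[8, 9, 1, 10, 10]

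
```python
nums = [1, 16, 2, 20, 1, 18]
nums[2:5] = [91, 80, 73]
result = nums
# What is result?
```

nums starts as [1, 16, 2, 20, 1, 18] (length 6). The slice nums[2:5] covers indices [2, 3, 4] with values [2, 20, 1]. Replacing that slice with [91, 80, 73] (same length) produces [1, 16, 91, 80, 73, 18].

[1, 16, 91, 80, 73, 18]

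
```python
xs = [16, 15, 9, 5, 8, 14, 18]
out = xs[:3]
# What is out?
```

xs has length 7. The slice xs[:3] selects indices [0, 1, 2] (0->16, 1->15, 2->9), giving [16, 15, 9].

[16, 15, 9]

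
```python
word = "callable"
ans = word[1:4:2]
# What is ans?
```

word has length 8. The slice word[1:4:2] selects indices [1, 3] (1->'a', 3->'l'), giving 'al'.

'al'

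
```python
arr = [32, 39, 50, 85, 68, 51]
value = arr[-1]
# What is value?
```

arr has length 6. Negative index -1 maps to positive index 6 + (-1) = 5. arr[5] = 51.

51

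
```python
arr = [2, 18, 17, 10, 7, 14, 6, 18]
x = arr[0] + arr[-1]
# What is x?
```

arr has length 8. arr[0] = 2.
arr has length 8. Negative index -1 maps to positive index 8 + (-1) = 7. arr[7] = 18.
Sum: 2 + 18 = 20.

20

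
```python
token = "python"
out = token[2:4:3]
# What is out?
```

token has length 6. The slice token[2:4:3] selects indices [2] (2->'t'), giving 't'.

't'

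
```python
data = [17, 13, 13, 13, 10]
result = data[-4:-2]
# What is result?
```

data has length 5. The slice data[-4:-2] selects indices [1, 2] (1->13, 2->13), giving [13, 13].

[13, 13]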